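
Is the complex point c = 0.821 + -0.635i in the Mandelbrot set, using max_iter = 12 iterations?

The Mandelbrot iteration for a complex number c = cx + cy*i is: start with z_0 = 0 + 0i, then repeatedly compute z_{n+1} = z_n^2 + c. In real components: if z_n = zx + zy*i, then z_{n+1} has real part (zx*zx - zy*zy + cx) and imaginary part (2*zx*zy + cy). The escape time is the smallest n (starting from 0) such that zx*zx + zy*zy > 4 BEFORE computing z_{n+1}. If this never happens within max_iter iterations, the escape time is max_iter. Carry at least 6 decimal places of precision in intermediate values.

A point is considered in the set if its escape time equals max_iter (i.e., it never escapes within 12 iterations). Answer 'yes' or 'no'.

Answer: no

Derivation:
z_0 = 0 + 0i, c = 0.8210 + -0.6350i
Iter 1: z = 0.8210 + -0.6350i, |z|^2 = 1.0773
Iter 2: z = 1.0918 + -1.6777i, |z|^2 = 4.0066
Escaped at iteration 2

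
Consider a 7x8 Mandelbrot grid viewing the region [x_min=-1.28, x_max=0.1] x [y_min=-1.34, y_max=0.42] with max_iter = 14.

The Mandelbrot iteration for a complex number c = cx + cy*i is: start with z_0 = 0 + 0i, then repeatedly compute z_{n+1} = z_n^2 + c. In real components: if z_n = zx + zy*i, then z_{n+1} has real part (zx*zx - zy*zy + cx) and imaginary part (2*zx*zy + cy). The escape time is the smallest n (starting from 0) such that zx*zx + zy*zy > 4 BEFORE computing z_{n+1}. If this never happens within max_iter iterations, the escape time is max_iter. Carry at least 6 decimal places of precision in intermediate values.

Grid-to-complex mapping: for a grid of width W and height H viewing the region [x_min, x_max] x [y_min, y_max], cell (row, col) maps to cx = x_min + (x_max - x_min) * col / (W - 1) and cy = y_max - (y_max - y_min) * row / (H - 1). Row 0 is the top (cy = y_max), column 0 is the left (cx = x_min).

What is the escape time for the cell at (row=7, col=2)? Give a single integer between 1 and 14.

z_0 = 0 + 0i, c = -0.8200 + -1.3400i
Iter 1: z = -0.8200 + -1.3400i, |z|^2 = 2.4680
Iter 2: z = -1.9432 + 0.8576i, |z|^2 = 4.5115
Escaped at iteration 2

Answer: 2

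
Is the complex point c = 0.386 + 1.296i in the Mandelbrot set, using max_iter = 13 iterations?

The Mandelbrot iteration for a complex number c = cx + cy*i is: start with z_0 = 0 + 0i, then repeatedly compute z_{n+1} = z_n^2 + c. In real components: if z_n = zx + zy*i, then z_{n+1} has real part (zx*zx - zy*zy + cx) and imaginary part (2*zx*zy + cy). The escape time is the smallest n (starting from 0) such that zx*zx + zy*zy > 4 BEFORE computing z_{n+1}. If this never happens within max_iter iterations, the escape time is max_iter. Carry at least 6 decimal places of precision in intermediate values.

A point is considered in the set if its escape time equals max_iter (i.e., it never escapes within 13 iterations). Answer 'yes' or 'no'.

Answer: no

Derivation:
z_0 = 0 + 0i, c = 0.3860 + 1.2960i
Iter 1: z = 0.3860 + 1.2960i, |z|^2 = 1.8286
Iter 2: z = -1.1446 + 2.2965i, |z|^2 = 6.5841
Escaped at iteration 2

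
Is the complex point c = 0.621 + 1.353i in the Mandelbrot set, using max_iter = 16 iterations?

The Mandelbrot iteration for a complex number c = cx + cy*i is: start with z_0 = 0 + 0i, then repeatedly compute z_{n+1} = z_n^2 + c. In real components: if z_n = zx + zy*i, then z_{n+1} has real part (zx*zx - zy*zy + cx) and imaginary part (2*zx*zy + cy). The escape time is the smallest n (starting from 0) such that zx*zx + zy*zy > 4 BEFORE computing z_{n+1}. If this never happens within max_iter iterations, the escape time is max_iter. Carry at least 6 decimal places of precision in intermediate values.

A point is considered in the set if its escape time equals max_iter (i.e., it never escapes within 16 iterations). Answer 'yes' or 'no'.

Answer: no

Derivation:
z_0 = 0 + 0i, c = 0.6210 + 1.3530i
Iter 1: z = 0.6210 + 1.3530i, |z|^2 = 2.2163
Iter 2: z = -0.8240 + 3.0334i, |z|^2 = 9.8806
Escaped at iteration 2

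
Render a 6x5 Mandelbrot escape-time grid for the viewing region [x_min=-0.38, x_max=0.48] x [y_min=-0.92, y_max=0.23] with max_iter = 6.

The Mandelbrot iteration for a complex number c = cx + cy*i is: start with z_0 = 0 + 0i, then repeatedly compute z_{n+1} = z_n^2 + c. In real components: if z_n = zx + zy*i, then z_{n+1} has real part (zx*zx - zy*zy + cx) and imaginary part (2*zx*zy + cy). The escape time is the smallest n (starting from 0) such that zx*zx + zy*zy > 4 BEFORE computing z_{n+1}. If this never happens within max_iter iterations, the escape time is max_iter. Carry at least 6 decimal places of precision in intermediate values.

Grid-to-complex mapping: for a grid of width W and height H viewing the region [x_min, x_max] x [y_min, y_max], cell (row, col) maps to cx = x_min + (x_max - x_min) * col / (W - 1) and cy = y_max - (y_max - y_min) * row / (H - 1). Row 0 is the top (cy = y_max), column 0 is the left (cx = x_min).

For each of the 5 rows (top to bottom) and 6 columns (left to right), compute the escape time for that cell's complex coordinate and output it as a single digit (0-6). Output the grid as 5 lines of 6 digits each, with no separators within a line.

Answer: 666666
666665
666666
666664
566543

Derivation:
(row=0, col=0): c = -0.3800 + 0.2300i → escape time 6
(row=0, col=1): c = -0.2080 + 0.2300i → escape time 6
(row=0, col=2): c = -0.0360 + 0.2300i → escape time 6
(row=0, col=3): c = 0.1360 + 0.2300i → escape time 6
(row=0, col=4): c = 0.3080 + 0.2300i → escape time 6
(row=0, col=5): c = 0.4800 + 0.2300i → escape time 6
(row=1, col=0): c = -0.3800 + -0.0575i → escape time 6
(row=1, col=1): c = -0.2080 + -0.0575i → escape time 6
(row=1, col=2): c = -0.0360 + -0.0575i → escape time 6
(row=1, col=3): c = 0.1360 + -0.0575i → escape time 6
(row=1, col=4): c = 0.3080 + -0.0575i → escape time 6
(row=1, col=5): c = 0.4800 + -0.0575i → escape time 5
(row=2, col=0): c = -0.3800 + -0.3450i → escape time 6
(row=2, col=1): c = -0.2080 + -0.3450i → escape time 6
(row=2, col=2): c = -0.0360 + -0.3450i → escape time 6
(row=2, col=3): c = 0.1360 + -0.3450i → escape time 6
(row=2, col=4): c = 0.3080 + -0.3450i → escape time 6
(row=2, col=5): c = 0.4800 + -0.3450i → escape time 6
(row=3, col=0): c = -0.3800 + -0.6325i → escape time 6
(row=3, col=1): c = -0.2080 + -0.6325i → escape time 6
(row=3, col=2): c = -0.0360 + -0.6325i → escape time 6
(row=3, col=3): c = 0.1360 + -0.6325i → escape time 6
(row=3, col=4): c = 0.3080 + -0.6325i → escape time 6
(row=3, col=5): c = 0.4800 + -0.6325i → escape time 4
(row=4, col=0): c = -0.3800 + -0.9200i → escape time 5
(row=4, col=1): c = -0.2080 + -0.9200i → escape time 6
(row=4, col=2): c = -0.0360 + -0.9200i → escape time 6
(row=4, col=3): c = 0.1360 + -0.9200i → escape time 5
(row=4, col=4): c = 0.3080 + -0.9200i → escape time 4
(row=4, col=5): c = 0.4800 + -0.9200i → escape time 3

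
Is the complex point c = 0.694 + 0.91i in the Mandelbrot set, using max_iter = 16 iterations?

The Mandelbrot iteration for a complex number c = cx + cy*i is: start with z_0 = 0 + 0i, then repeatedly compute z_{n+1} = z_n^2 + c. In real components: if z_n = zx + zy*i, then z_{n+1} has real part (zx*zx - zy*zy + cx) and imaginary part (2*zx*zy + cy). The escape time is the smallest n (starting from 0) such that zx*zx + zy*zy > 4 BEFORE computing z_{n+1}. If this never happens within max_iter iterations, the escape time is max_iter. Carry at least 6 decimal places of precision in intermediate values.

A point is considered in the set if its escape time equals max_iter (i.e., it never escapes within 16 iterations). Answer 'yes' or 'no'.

Answer: no

Derivation:
z_0 = 0 + 0i, c = 0.6940 + 0.9100i
Iter 1: z = 0.6940 + 0.9100i, |z|^2 = 1.3097
Iter 2: z = 0.3475 + 2.1731i, |z|^2 = 4.8431
Escaped at iteration 2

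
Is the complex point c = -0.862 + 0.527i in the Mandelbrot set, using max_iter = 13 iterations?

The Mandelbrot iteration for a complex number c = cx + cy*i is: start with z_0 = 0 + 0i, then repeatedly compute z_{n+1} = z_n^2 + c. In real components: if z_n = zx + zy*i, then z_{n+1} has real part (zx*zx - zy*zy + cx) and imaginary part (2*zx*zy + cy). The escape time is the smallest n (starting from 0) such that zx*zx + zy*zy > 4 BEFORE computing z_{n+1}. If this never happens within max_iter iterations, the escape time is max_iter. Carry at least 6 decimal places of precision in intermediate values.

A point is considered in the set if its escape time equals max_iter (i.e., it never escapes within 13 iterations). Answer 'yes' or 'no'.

z_0 = 0 + 0i, c = -0.8620 + 0.5270i
Iter 1: z = -0.8620 + 0.5270i, |z|^2 = 1.0208
Iter 2: z = -0.3967 + -0.3815i, |z|^2 = 0.3029
Iter 3: z = -0.8502 + 0.8297i, |z|^2 = 1.4113
Iter 4: z = -0.8275 + -0.8839i, |z|^2 = 1.4661
Iter 5: z = -0.9584 + 1.9899i, |z|^2 = 4.8782
Escaped at iteration 5

Answer: no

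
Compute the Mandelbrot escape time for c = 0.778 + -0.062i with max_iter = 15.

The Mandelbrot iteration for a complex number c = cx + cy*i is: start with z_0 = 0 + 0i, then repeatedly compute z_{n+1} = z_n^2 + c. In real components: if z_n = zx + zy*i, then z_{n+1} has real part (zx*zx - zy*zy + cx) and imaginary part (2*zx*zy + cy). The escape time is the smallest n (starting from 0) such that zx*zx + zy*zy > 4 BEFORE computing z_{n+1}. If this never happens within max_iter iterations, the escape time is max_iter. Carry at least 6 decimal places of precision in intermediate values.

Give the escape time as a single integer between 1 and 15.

Answer: 3

Derivation:
z_0 = 0 + 0i, c = 0.7780 + -0.0620i
Iter 1: z = 0.7780 + -0.0620i, |z|^2 = 0.6091
Iter 2: z = 1.3794 + -0.1585i, |z|^2 = 1.9280
Iter 3: z = 2.6557 + -0.4992i, |z|^2 = 7.3022
Escaped at iteration 3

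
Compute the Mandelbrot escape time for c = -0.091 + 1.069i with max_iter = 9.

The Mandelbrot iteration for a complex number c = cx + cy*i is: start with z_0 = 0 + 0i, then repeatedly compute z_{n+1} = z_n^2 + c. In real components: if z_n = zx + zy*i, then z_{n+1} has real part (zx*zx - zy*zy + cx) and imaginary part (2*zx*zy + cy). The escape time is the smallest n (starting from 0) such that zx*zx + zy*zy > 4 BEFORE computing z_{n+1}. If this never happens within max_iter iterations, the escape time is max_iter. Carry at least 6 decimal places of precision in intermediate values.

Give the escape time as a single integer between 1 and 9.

z_0 = 0 + 0i, c = -0.0910 + 1.0690i
Iter 1: z = -0.0910 + 1.0690i, |z|^2 = 1.1510
Iter 2: z = -1.2255 + 0.8744i, |z|^2 = 2.2665
Iter 3: z = 0.6462 + -1.0742i, |z|^2 = 1.5715
Iter 4: z = -0.8274 + -0.3192i, |z|^2 = 0.7866
Iter 5: z = 0.4918 + 1.5973i, |z|^2 = 2.7931
Iter 6: z = -2.4005 + 2.6399i, |z|^2 = 12.7315
Escaped at iteration 6

Answer: 6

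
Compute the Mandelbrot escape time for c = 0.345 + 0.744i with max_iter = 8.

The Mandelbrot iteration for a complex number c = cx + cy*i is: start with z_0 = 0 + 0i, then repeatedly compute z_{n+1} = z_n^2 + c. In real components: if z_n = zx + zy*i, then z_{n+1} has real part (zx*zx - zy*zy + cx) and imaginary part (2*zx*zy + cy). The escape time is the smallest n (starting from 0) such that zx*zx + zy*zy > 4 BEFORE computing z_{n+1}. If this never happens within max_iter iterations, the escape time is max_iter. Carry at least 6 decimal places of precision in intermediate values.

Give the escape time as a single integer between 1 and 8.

z_0 = 0 + 0i, c = 0.3450 + 0.7440i
Iter 1: z = 0.3450 + 0.7440i, |z|^2 = 0.6726
Iter 2: z = -0.0895 + 1.2574i, |z|^2 = 1.5890
Iter 3: z = -1.2279 + 0.5189i, |z|^2 = 1.7771
Iter 4: z = 1.5836 + -0.5304i, |z|^2 = 2.7890
Iter 5: z = 2.5714 + -0.9358i, |z|^2 = 7.4879
Escaped at iteration 5

Answer: 5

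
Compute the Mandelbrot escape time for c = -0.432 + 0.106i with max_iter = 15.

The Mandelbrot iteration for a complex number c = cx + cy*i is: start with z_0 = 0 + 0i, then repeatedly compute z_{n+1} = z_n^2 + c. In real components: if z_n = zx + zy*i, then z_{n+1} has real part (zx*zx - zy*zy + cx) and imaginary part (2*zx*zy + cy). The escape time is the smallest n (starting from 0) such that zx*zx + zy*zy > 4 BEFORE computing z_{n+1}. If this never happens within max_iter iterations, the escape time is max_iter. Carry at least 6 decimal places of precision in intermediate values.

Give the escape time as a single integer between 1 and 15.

z_0 = 0 + 0i, c = -0.4320 + 0.1060i
Iter 1: z = -0.4320 + 0.1060i, |z|^2 = 0.1979
Iter 2: z = -0.2566 + 0.0144i, |z|^2 = 0.0661
Iter 3: z = -0.3664 + 0.0986i, |z|^2 = 0.1439
Iter 4: z = -0.3075 + 0.0338i, |z|^2 = 0.0957
Iter 5: z = -0.3386 + 0.0852i, |z|^2 = 0.1219
Iter 6: z = -0.3246 + 0.0483i, |z|^2 = 0.1077
Iter 7: z = -0.3289 + 0.0747i, |z|^2 = 0.1138
Iter 8: z = -0.3294 + 0.0569i, |z|^2 = 0.1117
Iter 9: z = -0.3268 + 0.0685i, |z|^2 = 0.1115
Iter 10: z = -0.3299 + 0.0612i, |z|^2 = 0.1126
Iter 11: z = -0.3269 + 0.0656i, |z|^2 = 0.1112
Iter 12: z = -0.3294 + 0.0631i, |z|^2 = 0.1125
Iter 13: z = -0.3274 + 0.0644i, |z|^2 = 0.1114
Iter 14: z = -0.3289 + 0.0638i, |z|^2 = 0.1123

Answer: 15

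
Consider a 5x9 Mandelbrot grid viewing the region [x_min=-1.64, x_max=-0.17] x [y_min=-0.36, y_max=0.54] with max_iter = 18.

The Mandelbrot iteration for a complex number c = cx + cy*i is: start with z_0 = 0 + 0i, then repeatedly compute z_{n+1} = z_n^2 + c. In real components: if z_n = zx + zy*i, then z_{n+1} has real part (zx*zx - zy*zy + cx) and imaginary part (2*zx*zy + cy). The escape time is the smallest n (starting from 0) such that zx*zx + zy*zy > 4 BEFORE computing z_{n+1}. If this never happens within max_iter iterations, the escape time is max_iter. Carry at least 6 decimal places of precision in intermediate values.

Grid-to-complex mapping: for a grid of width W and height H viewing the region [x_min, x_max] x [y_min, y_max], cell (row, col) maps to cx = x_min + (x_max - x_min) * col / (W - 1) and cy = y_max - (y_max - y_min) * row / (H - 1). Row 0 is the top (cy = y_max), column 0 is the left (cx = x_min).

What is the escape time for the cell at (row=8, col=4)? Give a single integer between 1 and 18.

z_0 = 0 + 0i, c = -0.1700 + -0.3600i
Iter 1: z = -0.1700 + -0.3600i, |z|^2 = 0.1585
Iter 2: z = -0.2707 + -0.2376i, |z|^2 = 0.1297
Iter 3: z = -0.1532 + -0.2314i, |z|^2 = 0.0770
Iter 4: z = -0.2001 + -0.2891i, |z|^2 = 0.1236
Iter 5: z = -0.2136 + -0.2443i, |z|^2 = 0.1053
Iter 6: z = -0.1841 + -0.2556i, |z|^2 = 0.0992
Iter 7: z = -0.2015 + -0.2659i, |z|^2 = 0.1113
Iter 8: z = -0.2001 + -0.2529i, |z|^2 = 0.1040
Iter 9: z = -0.1939 + -0.2588i, |z|^2 = 0.1046
Iter 10: z = -0.1994 + -0.2596i, |z|^2 = 0.1072
Iter 11: z = -0.1977 + -0.2565i, |z|^2 = 0.1048
Iter 12: z = -0.1967 + -0.2586i, |z|^2 = 0.1056
Iter 13: z = -0.1982 + -0.2583i, |z|^2 = 0.1060
Iter 14: z = -0.1974 + -0.2576i, |z|^2 = 0.1053
Iter 15: z = -0.1974 + -0.2583i, |z|^2 = 0.1057
Iter 16: z = -0.1977 + -0.2580i, |z|^2 = 0.1057
Iter 17: z = -0.1975 + -0.2580i, |z|^2 = 0.1055

Answer: 18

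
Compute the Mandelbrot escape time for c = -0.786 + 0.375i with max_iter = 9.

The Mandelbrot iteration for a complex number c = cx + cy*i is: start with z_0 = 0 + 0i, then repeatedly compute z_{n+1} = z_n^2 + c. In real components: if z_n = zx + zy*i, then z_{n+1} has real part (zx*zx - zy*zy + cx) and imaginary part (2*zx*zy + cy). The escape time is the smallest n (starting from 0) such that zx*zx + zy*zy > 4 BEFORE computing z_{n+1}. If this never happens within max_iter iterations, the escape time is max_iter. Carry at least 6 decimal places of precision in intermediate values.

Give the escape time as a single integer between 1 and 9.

z_0 = 0 + 0i, c = -0.7860 + 0.3750i
Iter 1: z = -0.7860 + 0.3750i, |z|^2 = 0.7584
Iter 2: z = -0.3088 + -0.2145i, |z|^2 = 0.1414
Iter 3: z = -0.7366 + 0.5075i, |z|^2 = 0.8002
Iter 4: z = -0.5009 + -0.3727i, |z|^2 = 0.3898
Iter 5: z = -0.6740 + 0.7483i, |z|^2 = 1.0143
Iter 6: z = -0.8918 + -0.6337i, |z|^2 = 1.1969
Iter 7: z = -0.3923 + 1.5053i, |z|^2 = 2.4198
Iter 8: z = -2.8980 + -0.8061i, |z|^2 = 9.0482
Escaped at iteration 8

Answer: 8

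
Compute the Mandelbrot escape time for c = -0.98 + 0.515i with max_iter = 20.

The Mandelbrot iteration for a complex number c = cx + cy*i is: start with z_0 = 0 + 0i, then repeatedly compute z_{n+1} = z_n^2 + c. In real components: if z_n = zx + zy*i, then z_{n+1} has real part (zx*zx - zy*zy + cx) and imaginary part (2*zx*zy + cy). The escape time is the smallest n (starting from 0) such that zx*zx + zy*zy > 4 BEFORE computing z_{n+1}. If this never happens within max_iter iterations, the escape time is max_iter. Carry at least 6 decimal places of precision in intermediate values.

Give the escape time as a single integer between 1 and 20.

Answer: 5

Derivation:
z_0 = 0 + 0i, c = -0.9800 + 0.5150i
Iter 1: z = -0.9800 + 0.5150i, |z|^2 = 1.2256
Iter 2: z = -0.2848 + -0.4944i, |z|^2 = 0.3256
Iter 3: z = -1.1433 + 0.7966i, |z|^2 = 1.9418
Iter 4: z = -0.3075 + -1.3066i, |z|^2 = 1.8017
Iter 5: z = -2.5926 + 1.3185i, |z|^2 = 8.4603
Escaped at iteration 5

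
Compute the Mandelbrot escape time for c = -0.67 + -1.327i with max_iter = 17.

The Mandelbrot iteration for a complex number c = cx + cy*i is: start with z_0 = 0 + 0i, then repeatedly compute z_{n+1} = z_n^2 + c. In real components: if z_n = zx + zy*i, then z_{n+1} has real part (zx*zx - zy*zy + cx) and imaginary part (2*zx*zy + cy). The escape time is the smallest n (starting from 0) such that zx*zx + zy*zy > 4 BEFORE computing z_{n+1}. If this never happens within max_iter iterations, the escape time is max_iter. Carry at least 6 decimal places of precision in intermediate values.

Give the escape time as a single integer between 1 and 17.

Answer: 2

Derivation:
z_0 = 0 + 0i, c = -0.6700 + -1.3270i
Iter 1: z = -0.6700 + -1.3270i, |z|^2 = 2.2098
Iter 2: z = -1.9820 + 0.4512i, |z|^2 = 4.1320
Escaped at iteration 2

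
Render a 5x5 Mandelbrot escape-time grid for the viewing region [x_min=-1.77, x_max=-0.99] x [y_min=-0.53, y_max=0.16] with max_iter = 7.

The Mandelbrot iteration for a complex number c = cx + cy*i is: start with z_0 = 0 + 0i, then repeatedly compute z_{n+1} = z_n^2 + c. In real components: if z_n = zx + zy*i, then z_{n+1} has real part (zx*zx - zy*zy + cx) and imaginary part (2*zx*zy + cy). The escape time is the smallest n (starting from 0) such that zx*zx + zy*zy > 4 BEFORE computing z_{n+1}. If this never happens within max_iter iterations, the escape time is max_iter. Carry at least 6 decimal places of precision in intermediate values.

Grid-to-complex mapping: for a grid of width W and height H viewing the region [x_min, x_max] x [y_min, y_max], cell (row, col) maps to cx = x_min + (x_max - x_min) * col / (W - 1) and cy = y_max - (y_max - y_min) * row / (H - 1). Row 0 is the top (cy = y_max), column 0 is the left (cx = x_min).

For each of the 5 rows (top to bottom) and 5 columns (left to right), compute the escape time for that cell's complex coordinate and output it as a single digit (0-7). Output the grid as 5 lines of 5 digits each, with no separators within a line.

Answer: 45777
77777
45777
34577
33345

Derivation:
(row=0, col=0): c = -1.7700 + 0.1600i → escape time 4
(row=0, col=1): c = -1.5750 + 0.1600i → escape time 5
(row=0, col=2): c = -1.3800 + 0.1600i → escape time 7
(row=0, col=3): c = -1.1850 + 0.1600i → escape time 7
(row=0, col=4): c = -0.9900 + 0.1600i → escape time 7
(row=1, col=0): c = -1.7700 + -0.0125i → escape time 7
(row=1, col=1): c = -1.5750 + -0.0125i → escape time 7
(row=1, col=2): c = -1.3800 + -0.0125i → escape time 7
(row=1, col=3): c = -1.1850 + -0.0125i → escape time 7
(row=1, col=4): c = -0.9900 + -0.0125i → escape time 7
(row=2, col=0): c = -1.7700 + -0.1850i → escape time 4
(row=2, col=1): c = -1.5750 + -0.1850i → escape time 5
(row=2, col=2): c = -1.3800 + -0.1850i → escape time 7
(row=2, col=3): c = -1.1850 + -0.1850i → escape time 7
(row=2, col=4): c = -0.9900 + -0.1850i → escape time 7
(row=3, col=0): c = -1.7700 + -0.3575i → escape time 3
(row=3, col=1): c = -1.5750 + -0.3575i → escape time 4
(row=3, col=2): c = -1.3800 + -0.3575i → escape time 5
(row=3, col=3): c = -1.1850 + -0.3575i → escape time 7
(row=3, col=4): c = -0.9900 + -0.3575i → escape time 7
(row=4, col=0): c = -1.7700 + -0.5300i → escape time 3
(row=4, col=1): c = -1.5750 + -0.5300i → escape time 3
(row=4, col=2): c = -1.3800 + -0.5300i → escape time 3
(row=4, col=3): c = -1.1850 + -0.5300i → escape time 4
(row=4, col=4): c = -0.9900 + -0.5300i → escape time 5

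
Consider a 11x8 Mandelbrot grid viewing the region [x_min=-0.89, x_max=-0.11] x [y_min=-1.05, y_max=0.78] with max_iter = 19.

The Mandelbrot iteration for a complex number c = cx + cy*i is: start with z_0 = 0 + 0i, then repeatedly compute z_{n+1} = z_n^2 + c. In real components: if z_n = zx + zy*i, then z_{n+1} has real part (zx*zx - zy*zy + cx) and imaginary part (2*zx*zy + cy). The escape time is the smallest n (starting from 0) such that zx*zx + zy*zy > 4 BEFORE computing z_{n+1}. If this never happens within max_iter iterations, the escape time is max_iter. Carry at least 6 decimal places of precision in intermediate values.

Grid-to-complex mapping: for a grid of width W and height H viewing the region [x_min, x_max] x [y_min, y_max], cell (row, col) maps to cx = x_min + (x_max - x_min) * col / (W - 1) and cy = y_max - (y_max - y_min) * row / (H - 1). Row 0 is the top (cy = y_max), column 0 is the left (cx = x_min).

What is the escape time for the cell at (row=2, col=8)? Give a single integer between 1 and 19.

z_0 = 0 + 0i, c = -0.2660 + 0.2571i
Iter 1: z = -0.2660 + 0.2571i, |z|^2 = 0.1369
Iter 2: z = -0.2614 + 0.1203i, |z|^2 = 0.0828
Iter 3: z = -0.2122 + 0.1942i, |z|^2 = 0.0827
Iter 4: z = -0.2587 + 0.1747i, |z|^2 = 0.0975
Iter 5: z = -0.2296 + 0.1667i, |z|^2 = 0.0805
Iter 6: z = -0.2411 + 0.1806i, |z|^2 = 0.0907
Iter 7: z = -0.2405 + 0.1701i, |z|^2 = 0.0868
Iter 8: z = -0.2371 + 0.1753i, |z|^2 = 0.0870
Iter 9: z = -0.2405 + 0.1740i, |z|^2 = 0.0881
Iter 10: z = -0.2384 + 0.1734i, |z|^2 = 0.0869
Iter 11: z = -0.2392 + 0.1744i, |z|^2 = 0.0877
Iter 12: z = -0.2392 + 0.1737i, |z|^2 = 0.0874
Iter 13: z = -0.2389 + 0.1741i, |z|^2 = 0.0874
Iter 14: z = -0.2392 + 0.1740i, |z|^2 = 0.0875
Iter 15: z = -0.2390 + 0.1739i, |z|^2 = 0.0874
Iter 16: z = -0.2391 + 0.1740i, |z|^2 = 0.0874
Iter 17: z = -0.2391 + 0.1739i, |z|^2 = 0.0874
Iter 18: z = -0.2391 + 0.1740i, |z|^2 = 0.0874

Answer: 19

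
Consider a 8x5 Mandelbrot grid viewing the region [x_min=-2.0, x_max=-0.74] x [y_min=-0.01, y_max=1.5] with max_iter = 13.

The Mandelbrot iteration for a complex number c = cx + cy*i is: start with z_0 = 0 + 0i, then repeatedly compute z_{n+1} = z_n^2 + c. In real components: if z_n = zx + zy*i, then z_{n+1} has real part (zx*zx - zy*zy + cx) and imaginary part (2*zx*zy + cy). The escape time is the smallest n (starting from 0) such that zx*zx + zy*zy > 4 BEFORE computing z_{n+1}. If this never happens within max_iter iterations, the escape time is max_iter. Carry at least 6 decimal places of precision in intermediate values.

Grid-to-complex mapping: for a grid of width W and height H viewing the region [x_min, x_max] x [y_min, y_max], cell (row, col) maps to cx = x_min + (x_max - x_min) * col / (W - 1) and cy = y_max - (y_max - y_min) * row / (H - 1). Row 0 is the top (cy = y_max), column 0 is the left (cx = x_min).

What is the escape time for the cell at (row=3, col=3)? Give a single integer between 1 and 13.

z_0 = 0 + 0i, c = -1.4600 + 0.3675i
Iter 1: z = -1.4600 + 0.3675i, |z|^2 = 2.2667
Iter 2: z = 0.5365 + -0.7056i, |z|^2 = 0.7858
Iter 3: z = -1.6700 + -0.3897i, |z|^2 = 2.9407
Iter 4: z = 1.1770 + 1.6690i, |z|^2 = 4.1709
Escaped at iteration 4

Answer: 4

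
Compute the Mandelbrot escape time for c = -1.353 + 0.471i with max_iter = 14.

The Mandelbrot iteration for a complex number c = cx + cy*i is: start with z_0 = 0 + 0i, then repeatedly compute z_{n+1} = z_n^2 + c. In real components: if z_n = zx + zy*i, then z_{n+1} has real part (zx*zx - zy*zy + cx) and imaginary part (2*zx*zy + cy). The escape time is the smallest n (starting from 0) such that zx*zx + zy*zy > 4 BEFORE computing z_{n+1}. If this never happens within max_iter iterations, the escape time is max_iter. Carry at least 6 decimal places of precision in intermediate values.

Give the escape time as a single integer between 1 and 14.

z_0 = 0 + 0i, c = -1.3530 + 0.4710i
Iter 1: z = -1.3530 + 0.4710i, |z|^2 = 2.0524
Iter 2: z = 0.2558 + -0.8035i, |z|^2 = 0.7111
Iter 3: z = -1.9332 + 0.0600i, |z|^2 = 3.7410
Iter 4: z = 2.3808 + 0.2391i, |z|^2 = 5.7254
Escaped at iteration 4

Answer: 4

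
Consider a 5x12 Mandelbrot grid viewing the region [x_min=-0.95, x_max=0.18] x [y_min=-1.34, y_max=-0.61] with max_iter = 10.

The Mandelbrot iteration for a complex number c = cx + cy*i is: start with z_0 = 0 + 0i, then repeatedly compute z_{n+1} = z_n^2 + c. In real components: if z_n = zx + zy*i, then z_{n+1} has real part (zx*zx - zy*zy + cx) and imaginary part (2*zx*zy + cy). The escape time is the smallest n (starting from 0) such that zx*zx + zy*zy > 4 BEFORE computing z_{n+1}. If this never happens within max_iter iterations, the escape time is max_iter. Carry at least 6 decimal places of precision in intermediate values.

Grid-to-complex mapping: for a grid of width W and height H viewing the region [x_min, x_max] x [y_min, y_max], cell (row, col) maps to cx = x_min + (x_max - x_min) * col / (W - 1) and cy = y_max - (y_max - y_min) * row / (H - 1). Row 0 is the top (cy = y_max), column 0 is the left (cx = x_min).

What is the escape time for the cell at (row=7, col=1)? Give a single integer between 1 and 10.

z_0 = 0 + 0i, c = -0.6675 + -1.0745i
Iter 1: z = -0.6675 + -1.0745i, |z|^2 = 1.6002
Iter 2: z = -1.3766 + 0.3600i, |z|^2 = 2.0246
Iter 3: z = 1.0979 + -2.0656i, |z|^2 = 5.4722
Escaped at iteration 3

Answer: 3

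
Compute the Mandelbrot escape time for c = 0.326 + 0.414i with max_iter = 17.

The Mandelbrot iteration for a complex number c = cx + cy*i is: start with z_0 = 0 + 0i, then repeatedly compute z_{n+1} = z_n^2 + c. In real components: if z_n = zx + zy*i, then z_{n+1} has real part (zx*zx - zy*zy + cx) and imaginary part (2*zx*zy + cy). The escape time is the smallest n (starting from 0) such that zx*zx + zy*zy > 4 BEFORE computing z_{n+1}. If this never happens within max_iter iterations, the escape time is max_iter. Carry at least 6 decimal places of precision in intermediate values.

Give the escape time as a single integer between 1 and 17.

z_0 = 0 + 0i, c = 0.3260 + 0.4140i
Iter 1: z = 0.3260 + 0.4140i, |z|^2 = 0.2777
Iter 2: z = 0.2609 + 0.6839i, |z|^2 = 0.5358
Iter 3: z = -0.0737 + 0.7708i, |z|^2 = 0.5996
Iter 4: z = -0.2628 + 0.3004i, |z|^2 = 0.1593
Iter 5: z = 0.3048 + 0.2561i, |z|^2 = 0.1585
Iter 6: z = 0.3533 + 0.5702i, |z|^2 = 0.4499
Iter 7: z = 0.1258 + 0.8169i, |z|^2 = 0.6831
Iter 8: z = -0.3255 + 0.6195i, |z|^2 = 0.4897
Iter 9: z = 0.0482 + 0.0108i, |z|^2 = 0.0024
Iter 10: z = 0.3282 + 0.4150i, |z|^2 = 0.2800
Iter 11: z = 0.2615 + 0.6864i, |z|^2 = 0.5396
Iter 12: z = -0.0768 + 0.7730i, |z|^2 = 0.6034
Iter 13: z = -0.2656 + 0.2952i, |z|^2 = 0.1577
Iter 14: z = 0.3094 + 0.2572i, |z|^2 = 0.1619
Iter 15: z = 0.3556 + 0.5731i, |z|^2 = 0.4549
Iter 16: z = 0.1239 + 0.8216i, |z|^2 = 0.6903

Answer: 17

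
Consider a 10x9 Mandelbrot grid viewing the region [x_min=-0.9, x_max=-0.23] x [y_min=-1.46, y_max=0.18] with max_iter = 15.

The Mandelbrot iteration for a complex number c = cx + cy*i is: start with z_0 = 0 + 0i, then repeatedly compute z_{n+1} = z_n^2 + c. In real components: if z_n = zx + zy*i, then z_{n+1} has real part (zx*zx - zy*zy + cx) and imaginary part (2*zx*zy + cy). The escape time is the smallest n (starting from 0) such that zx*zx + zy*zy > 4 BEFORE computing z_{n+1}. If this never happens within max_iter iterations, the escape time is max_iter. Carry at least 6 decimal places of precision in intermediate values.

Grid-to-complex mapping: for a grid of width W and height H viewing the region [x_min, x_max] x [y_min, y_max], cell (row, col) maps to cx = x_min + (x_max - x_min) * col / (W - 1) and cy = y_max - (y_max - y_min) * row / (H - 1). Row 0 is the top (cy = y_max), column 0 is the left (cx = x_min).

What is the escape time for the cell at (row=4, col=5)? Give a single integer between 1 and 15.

Answer: 15

Derivation:
z_0 = 0 + 0i, c = -0.5278 + -0.6400i
Iter 1: z = -0.5278 + -0.6400i, |z|^2 = 0.6881
Iter 2: z = -0.6588 + 0.0356i, |z|^2 = 0.4353
Iter 3: z = -0.0950 + -0.6869i, |z|^2 = 0.4808
Iter 4: z = -0.9905 + -0.5095i, |z|^2 = 1.2407
Iter 5: z = 0.1937 + 0.3694i, |z|^2 = 0.1740
Iter 6: z = -0.6267 + -0.4969i, |z|^2 = 0.6396
Iter 7: z = -0.3819 + -0.0172i, |z|^2 = 0.1462
Iter 8: z = -0.3822 + -0.6268i, |z|^2 = 0.5390
Iter 9: z = -0.7746 + -0.1609i, |z|^2 = 0.6259
Iter 10: z = 0.0464 + -0.3908i, |z|^2 = 0.1549
Iter 11: z = -0.6783 + -0.6763i, |z|^2 = 0.9175
Iter 12: z = -0.5249 + 0.2775i, |z|^2 = 0.3526
Iter 13: z = -0.3292 + -0.9313i, |z|^2 = 0.9757
Iter 14: z = -1.2867 + -0.0268i, |z|^2 = 1.6564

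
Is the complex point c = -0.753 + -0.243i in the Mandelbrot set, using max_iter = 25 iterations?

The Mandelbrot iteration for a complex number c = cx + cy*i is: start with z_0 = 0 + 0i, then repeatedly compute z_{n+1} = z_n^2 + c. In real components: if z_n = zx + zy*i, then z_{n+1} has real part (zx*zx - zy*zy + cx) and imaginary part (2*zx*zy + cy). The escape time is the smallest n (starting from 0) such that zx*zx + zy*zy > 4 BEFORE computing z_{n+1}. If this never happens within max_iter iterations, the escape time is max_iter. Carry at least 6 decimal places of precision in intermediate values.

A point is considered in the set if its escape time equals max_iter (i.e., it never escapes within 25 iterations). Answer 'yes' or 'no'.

z_0 = 0 + 0i, c = -0.7530 + -0.2430i
Iter 1: z = -0.7530 + -0.2430i, |z|^2 = 0.6261
Iter 2: z = -0.2450 + 0.1230i, |z|^2 = 0.0752
Iter 3: z = -0.7081 + -0.3033i, |z|^2 = 0.5933
Iter 4: z = -0.3436 + 0.1865i, |z|^2 = 0.1528
Iter 5: z = -0.6697 + -0.3711i, |z|^2 = 0.5862
Iter 6: z = -0.4422 + 0.2541i, |z|^2 = 0.2601
Iter 7: z = -0.6220 + -0.4677i, |z|^2 = 0.6057
Iter 8: z = -0.5849 + 0.3389i, |z|^2 = 0.4569
Iter 9: z = -0.5257 + -0.6394i, |z|^2 = 0.6852
Iter 10: z = -0.8855 + 0.4293i, |z|^2 = 0.9684
Iter 11: z = -0.1533 + -1.0033i, |z|^2 = 1.0301
Iter 12: z = -1.7361 + 0.0645i, |z|^2 = 3.0182
Iter 13: z = 2.2569 + -0.4671i, |z|^2 = 5.3117
Escaped at iteration 13

Answer: no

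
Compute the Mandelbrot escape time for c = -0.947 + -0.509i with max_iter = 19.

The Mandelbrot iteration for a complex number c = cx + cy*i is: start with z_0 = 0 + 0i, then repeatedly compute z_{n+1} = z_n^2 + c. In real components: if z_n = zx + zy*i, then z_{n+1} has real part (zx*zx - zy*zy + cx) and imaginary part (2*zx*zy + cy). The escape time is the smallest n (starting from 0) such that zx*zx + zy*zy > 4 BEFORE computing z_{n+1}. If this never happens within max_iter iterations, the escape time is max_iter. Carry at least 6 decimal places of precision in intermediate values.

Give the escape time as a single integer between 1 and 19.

Answer: 5

Derivation:
z_0 = 0 + 0i, c = -0.9470 + -0.5090i
Iter 1: z = -0.9470 + -0.5090i, |z|^2 = 1.1559
Iter 2: z = -0.3093 + 0.4550i, |z|^2 = 0.3027
Iter 3: z = -1.0584 + -0.7905i, |z|^2 = 1.7451
Iter 4: z = -0.4516 + 1.1643i, |z|^2 = 1.5595
Iter 5: z = -2.0986 + -1.5606i, |z|^2 = 6.8396
Escaped at iteration 5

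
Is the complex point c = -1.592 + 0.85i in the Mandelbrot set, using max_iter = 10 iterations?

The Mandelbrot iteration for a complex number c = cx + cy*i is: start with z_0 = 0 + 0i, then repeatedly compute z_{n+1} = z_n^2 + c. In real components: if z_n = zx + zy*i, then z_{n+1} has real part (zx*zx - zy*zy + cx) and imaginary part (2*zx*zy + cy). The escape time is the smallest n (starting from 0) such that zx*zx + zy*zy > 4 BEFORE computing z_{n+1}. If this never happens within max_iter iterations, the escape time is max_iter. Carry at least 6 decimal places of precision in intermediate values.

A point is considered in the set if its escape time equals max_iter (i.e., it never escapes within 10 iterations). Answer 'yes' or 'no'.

z_0 = 0 + 0i, c = -1.5920 + 0.8500i
Iter 1: z = -1.5920 + 0.8500i, |z|^2 = 3.2570
Iter 2: z = 0.2200 + -1.8564i, |z|^2 = 3.4946
Iter 3: z = -4.9898 + 0.0333i, |z|^2 = 24.8996
Escaped at iteration 3

Answer: no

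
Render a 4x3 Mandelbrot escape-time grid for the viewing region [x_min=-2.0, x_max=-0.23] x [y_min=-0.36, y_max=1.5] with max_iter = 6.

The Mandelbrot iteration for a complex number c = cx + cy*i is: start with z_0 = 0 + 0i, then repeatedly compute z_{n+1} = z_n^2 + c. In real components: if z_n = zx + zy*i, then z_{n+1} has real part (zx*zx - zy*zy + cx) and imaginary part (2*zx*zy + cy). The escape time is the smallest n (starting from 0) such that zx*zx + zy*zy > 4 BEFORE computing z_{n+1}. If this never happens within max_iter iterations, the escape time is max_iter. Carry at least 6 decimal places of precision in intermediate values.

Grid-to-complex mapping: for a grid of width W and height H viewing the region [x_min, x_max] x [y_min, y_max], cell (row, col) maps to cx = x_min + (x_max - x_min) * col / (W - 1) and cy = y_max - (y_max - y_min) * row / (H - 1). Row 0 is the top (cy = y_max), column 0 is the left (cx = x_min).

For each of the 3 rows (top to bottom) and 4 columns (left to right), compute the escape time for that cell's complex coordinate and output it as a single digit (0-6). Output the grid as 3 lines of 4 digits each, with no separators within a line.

Answer: 1122
1356
1566

Derivation:
(row=0, col=0): c = -2.0000 + 1.5000i → escape time 1
(row=0, col=1): c = -1.4100 + 1.5000i → escape time 1
(row=0, col=2): c = -0.8200 + 1.5000i → escape time 2
(row=0, col=3): c = -0.2300 + 1.5000i → escape time 2
(row=1, col=0): c = -2.0000 + 0.5700i → escape time 1
(row=1, col=1): c = -1.4100 + 0.5700i → escape time 3
(row=1, col=2): c = -0.8200 + 0.5700i → escape time 5
(row=1, col=3): c = -0.2300 + 0.5700i → escape time 6
(row=2, col=0): c = -2.0000 + -0.3600i → escape time 1
(row=2, col=1): c = -1.4100 + -0.3600i → escape time 5
(row=2, col=2): c = -0.8200 + -0.3600i → escape time 6
(row=2, col=3): c = -0.2300 + -0.3600i → escape time 6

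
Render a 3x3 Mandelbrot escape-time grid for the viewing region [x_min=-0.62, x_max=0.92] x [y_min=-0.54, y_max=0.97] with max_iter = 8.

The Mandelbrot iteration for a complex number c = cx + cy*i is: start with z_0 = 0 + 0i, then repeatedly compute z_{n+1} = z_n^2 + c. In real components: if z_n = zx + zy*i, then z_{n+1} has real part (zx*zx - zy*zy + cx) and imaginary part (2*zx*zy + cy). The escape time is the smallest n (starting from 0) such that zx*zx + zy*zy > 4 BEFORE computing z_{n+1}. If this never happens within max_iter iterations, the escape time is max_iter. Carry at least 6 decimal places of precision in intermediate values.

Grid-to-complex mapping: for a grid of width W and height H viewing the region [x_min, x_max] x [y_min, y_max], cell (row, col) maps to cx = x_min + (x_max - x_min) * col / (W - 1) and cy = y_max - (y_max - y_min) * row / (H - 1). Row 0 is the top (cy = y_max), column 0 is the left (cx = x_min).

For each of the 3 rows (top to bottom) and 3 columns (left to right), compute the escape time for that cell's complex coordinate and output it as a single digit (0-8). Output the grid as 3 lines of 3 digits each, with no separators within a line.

Answer: 442
883
882

Derivation:
(row=0, col=0): c = -0.6200 + 0.9700i → escape time 4
(row=0, col=1): c = 0.1500 + 0.9700i → escape time 4
(row=0, col=2): c = 0.9200 + 0.9700i → escape time 2
(row=1, col=0): c = -0.6200 + 0.2150i → escape time 8
(row=1, col=1): c = 0.1500 + 0.2150i → escape time 8
(row=1, col=2): c = 0.9200 + 0.2150i → escape time 3
(row=2, col=0): c = -0.6200 + -0.5400i → escape time 8
(row=2, col=1): c = 0.1500 + -0.5400i → escape time 8
(row=2, col=2): c = 0.9200 + -0.5400i → escape time 2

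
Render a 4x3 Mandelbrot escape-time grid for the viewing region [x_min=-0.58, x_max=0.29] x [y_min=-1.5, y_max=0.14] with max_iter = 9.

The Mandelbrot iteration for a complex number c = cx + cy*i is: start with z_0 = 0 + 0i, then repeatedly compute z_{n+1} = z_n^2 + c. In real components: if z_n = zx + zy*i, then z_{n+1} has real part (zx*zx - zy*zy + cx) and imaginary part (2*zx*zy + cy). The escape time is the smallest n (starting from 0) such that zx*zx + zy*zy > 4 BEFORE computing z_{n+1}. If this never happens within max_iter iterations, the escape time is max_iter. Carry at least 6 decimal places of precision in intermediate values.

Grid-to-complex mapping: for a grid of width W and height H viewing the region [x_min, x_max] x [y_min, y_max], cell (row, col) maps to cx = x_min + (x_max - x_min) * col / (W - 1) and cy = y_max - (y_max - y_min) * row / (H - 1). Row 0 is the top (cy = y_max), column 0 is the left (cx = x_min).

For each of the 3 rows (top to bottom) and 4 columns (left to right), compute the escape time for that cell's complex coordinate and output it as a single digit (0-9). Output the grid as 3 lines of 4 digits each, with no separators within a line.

Answer: 9999
9997
2222

Derivation:
(row=0, col=0): c = -0.5800 + 0.1400i → escape time 9
(row=0, col=1): c = -0.2900 + 0.1400i → escape time 9
(row=0, col=2): c = 0.0000 + 0.1400i → escape time 9
(row=0, col=3): c = 0.2900 + 0.1400i → escape time 9
(row=1, col=0): c = -0.5800 + -0.6800i → escape time 9
(row=1, col=1): c = -0.2900 + -0.6800i → escape time 9
(row=1, col=2): c = 0.0000 + -0.6800i → escape time 9
(row=1, col=3): c = 0.2900 + -0.6800i → escape time 7
(row=2, col=0): c = -0.5800 + -1.5000i → escape time 2
(row=2, col=1): c = -0.2900 + -1.5000i → escape time 2
(row=2, col=2): c = 0.0000 + -1.5000i → escape time 2
(row=2, col=3): c = 0.2900 + -1.5000i → escape time 2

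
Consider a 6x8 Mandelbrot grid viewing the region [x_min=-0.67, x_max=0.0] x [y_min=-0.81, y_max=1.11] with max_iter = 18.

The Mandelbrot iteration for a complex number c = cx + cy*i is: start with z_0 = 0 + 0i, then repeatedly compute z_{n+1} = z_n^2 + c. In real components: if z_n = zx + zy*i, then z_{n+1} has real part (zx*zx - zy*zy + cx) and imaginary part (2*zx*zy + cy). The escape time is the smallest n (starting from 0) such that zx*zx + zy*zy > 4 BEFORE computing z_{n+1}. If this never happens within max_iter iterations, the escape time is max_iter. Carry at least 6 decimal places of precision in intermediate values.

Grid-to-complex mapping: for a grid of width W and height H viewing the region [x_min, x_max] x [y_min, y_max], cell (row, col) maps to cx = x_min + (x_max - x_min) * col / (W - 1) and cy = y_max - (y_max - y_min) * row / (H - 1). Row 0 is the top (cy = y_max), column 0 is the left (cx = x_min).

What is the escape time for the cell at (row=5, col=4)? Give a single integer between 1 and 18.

Answer: 18

Derivation:
z_0 = 0 + 0i, c = -0.1340 + -0.2614i
Iter 1: z = -0.1340 + -0.2614i, |z|^2 = 0.0863
Iter 2: z = -0.1844 + -0.1914i, |z|^2 = 0.0706
Iter 3: z = -0.1366 + -0.1909i, |z|^2 = 0.0551
Iter 4: z = -0.1518 + -0.2093i, |z|^2 = 0.0668
Iter 5: z = -0.1548 + -0.1979i, |z|^2 = 0.0631
Iter 6: z = -0.1492 + -0.2002i, |z|^2 = 0.0623
Iter 7: z = -0.1518 + -0.2017i, |z|^2 = 0.0637
Iter 8: z = -0.1516 + -0.2002i, |z|^2 = 0.0631
Iter 9: z = -0.1511 + -0.2007i, |z|^2 = 0.0631
Iter 10: z = -0.1515 + -0.2008i, |z|^2 = 0.0633
Iter 11: z = -0.1514 + -0.2006i, |z|^2 = 0.0632
Iter 12: z = -0.1513 + -0.2007i, |z|^2 = 0.0632
Iter 13: z = -0.1514 + -0.2007i, |z|^2 = 0.0632
Iter 14: z = -0.1514 + -0.2007i, |z|^2 = 0.0632
Iter 15: z = -0.1514 + -0.2007i, |z|^2 = 0.0632
Iter 16: z = -0.1514 + -0.2007i, |z|^2 = 0.0632
Iter 17: z = -0.1514 + -0.2007i, |z|^2 = 0.0632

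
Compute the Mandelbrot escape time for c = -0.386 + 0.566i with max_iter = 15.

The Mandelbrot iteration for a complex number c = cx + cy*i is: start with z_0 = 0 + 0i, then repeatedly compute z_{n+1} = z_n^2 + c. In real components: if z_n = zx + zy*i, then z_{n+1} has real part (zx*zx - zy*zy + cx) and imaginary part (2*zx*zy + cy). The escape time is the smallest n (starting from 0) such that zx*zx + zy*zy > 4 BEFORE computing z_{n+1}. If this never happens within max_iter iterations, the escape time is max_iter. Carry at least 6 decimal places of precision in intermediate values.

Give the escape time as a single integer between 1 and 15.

z_0 = 0 + 0i, c = -0.3860 + 0.5660i
Iter 1: z = -0.3860 + 0.5660i, |z|^2 = 0.4694
Iter 2: z = -0.5574 + 0.1290i, |z|^2 = 0.3273
Iter 3: z = -0.0920 + 0.4221i, |z|^2 = 0.1867
Iter 4: z = -0.5557 + 0.4883i, |z|^2 = 0.5473
Iter 5: z = -0.3156 + 0.0232i, |z|^2 = 0.1001
Iter 6: z = -0.2869 + 0.5513i, |z|^2 = 0.3863
Iter 7: z = -0.6076 + 0.2496i, |z|^2 = 0.4315
Iter 8: z = -0.0791 + 0.2627i, |z|^2 = 0.0752
Iter 9: z = -0.4487 + 0.5245i, |z|^2 = 0.4764
Iter 10: z = -0.4597 + 0.0953i, |z|^2 = 0.2204
Iter 11: z = -0.1838 + 0.4784i, |z|^2 = 0.2626
Iter 12: z = -0.5811 + 0.3902i, |z|^2 = 0.4899
Iter 13: z = -0.2006 + 0.1126i, |z|^2 = 0.0529
Iter 14: z = -0.3584 + 0.5208i, |z|^2 = 0.3997

Answer: 15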